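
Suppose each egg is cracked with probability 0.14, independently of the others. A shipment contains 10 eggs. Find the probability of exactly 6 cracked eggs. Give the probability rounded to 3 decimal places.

0.001

X ~ Binomial(n=10, p=0.14).
P(X=6) = C(10,6) · p^6 · (1−p)^4
= 210 · 7.5295e-06 · 0.54701 = 0.00086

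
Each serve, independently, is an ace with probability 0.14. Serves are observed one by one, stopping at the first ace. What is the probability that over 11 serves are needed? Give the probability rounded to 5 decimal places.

Y = number of serves to the first success; geometric, p = 0.14.
P(Y > 11) = P(first 11 all fail) = (1−p)^11 = 0.1903194

0.19032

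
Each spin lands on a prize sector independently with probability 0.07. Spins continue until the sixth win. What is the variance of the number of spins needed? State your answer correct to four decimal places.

Y = total spins until the sixth success; negative binomial with r=6, p=0.07.
Var(Y) = r(1−p)/p² = 6·0.93 / 0.07² = 1138.775510

1138.7755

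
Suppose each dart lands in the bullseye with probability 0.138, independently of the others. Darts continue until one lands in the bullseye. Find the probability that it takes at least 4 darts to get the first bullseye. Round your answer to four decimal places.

Y = number of darts to the first success; geometric, p = 0.138.
P(Y > 3) = P(first 3 all fail) = (1−p)^3 = 0.640504

0.6405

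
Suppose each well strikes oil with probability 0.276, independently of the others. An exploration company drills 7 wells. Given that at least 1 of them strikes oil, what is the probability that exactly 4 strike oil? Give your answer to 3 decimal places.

X ~ Binomial(7, 0.276). Want P(X=4 | X≥1) = P(X=4) / P(X≥1).
P(X=4) = C(7,4)·0.276^4·0.724^3 = 0.07708
P(X≥1) = 1 − 0.10427 = 0.89573
Ratio = 0.07708 / 0.89573 = 0.08605

0.086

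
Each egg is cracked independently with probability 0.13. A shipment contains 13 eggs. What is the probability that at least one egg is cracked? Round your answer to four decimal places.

0.8364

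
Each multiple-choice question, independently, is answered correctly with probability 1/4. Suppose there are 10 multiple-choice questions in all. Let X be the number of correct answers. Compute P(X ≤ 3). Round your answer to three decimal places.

0.776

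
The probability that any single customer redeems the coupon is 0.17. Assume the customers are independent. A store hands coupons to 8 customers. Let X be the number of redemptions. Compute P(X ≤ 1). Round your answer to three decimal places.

X ~ Binomial(8, 0.17); P(X ≤ 1) = Σ C(8,k) p^k (1−p)^(8−k) over k:
  k=0: C(8,0)·0.17^0·0.83^8 = 0.22523
  k=1: C(8,1)·0.17^1·0.83^7 = 0.36905
Total = 0.59428

0.594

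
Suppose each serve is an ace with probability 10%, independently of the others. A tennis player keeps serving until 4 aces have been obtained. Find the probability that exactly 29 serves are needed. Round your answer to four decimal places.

Y = trial on which the fourth success occurs; negative binomial, r=4, p=0.10.
P(Y=29) = C(28,3) · p^4 · (1−p)^25
= 3276 · 0.0001 · 0.07179 = 0.023518

0.0235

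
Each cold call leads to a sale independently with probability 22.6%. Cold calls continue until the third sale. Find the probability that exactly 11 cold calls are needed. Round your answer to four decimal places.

Y = trial on which the third success occurs; negative binomial, r=3, p=0.226.
P(Y=11) = C(10,2) · p^3 · (1−p)^8
= 45 · 0.011543 · 0.1288 = 0.066906

0.0669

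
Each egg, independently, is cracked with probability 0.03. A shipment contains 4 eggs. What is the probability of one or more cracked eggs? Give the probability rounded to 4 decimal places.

P(at least one) = 1 − P(none) = 1 − (1 − 0.03)^4
= 1 − 0.885293 = 0.114707

0.1147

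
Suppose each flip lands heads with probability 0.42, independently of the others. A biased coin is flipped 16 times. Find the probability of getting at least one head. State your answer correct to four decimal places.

P(at least one) = 1 − P(none) = 1 − (1 − 0.42)^16
= 1 − 0.000164 = 0.999836

0.9998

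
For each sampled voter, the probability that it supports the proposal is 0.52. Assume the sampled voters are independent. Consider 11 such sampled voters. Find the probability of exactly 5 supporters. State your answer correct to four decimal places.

0.2148

X ~ Binomial(n=11, p=0.52).
P(X=5) = C(11,5) · p^5 · (1−p)^6
= 462 · 0.03802 · 0.012231 = 0.214836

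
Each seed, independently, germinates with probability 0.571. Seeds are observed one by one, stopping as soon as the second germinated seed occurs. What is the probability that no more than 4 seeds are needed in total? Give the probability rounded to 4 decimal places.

0.7858

Finishing within 4 seeds ⇔ at least 2 successes in the first 4. With X ~ Binomial(4, 0.571), P(Y ≤ 4) = 1 − P(X ≤ 1).
  k=0: C(4,0)·0.571^0·0.429^4 = 0.033871
  k=1: C(4,1)·0.571^1·0.429^3 = 0.180330
1 − 0.214201 = 0.785799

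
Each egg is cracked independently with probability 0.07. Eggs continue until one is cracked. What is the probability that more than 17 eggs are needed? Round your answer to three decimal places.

Y = number of eggs to the first success; geometric, p = 0.07.
P(Y > 17) = P(first 17 all fail) = (1−p)^17 = 0.29121

0.291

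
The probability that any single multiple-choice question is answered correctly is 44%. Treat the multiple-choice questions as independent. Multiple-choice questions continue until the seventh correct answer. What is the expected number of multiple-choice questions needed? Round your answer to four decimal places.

Y = total multiple-choice questions until the seventh success; negative binomial with r=7, p=0.44.
E[Y] = r / p = 7 / 0.44 = 15.909091

15.9091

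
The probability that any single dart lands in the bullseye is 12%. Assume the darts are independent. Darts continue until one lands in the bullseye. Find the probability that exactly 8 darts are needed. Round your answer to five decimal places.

0.04904

Geometric (trials to first success), p = 0.12.
P(Y = 8) = (1−p)^7 · p = 0.40868 · 0.12 = 0.0490411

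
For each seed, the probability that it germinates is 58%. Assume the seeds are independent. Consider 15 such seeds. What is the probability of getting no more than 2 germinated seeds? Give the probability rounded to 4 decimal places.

X ~ Binomial(15, 0.58); P(X ≤ 2) = Σ C(15,k) p^k (1−p)^(15−k) over k:
  k=0: C(15,0)·0.58^0·0.42^15 = 0.000002
  k=1: C(15,1)·0.58^1·0.42^14 = 0.000046
  k=2: C(15,2)·0.58^2·0.42^13 = 0.000447
Total = 0.000495

0.0005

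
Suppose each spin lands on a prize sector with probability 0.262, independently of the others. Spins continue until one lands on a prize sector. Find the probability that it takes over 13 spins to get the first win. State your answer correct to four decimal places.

Y = number of spins to the first success; geometric, p = 0.262.
P(Y > 13) = P(first 13 all fail) = (1−p)^13 = 0.019263

0.0193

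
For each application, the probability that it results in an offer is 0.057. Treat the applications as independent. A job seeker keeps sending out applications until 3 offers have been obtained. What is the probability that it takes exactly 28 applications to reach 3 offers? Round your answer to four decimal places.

Y = trial on which the third success occurs; negative binomial, r=3, p=0.057.
P(Y=28) = C(27,2) · p^3 · (1−p)^25
= 351 · 0.00018519 · 0.23056 = 0.014987

0.0150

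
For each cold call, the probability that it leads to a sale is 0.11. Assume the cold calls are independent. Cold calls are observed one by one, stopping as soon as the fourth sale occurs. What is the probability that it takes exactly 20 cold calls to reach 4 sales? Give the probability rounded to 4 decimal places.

Y = trial on which the fourth success occurs; negative binomial, r=4, p=0.11.
P(Y=20) = C(19,3) · p^4 · (1−p)^16
= 969 · 0.00014641 · 0.15497 = 0.021985

0.0220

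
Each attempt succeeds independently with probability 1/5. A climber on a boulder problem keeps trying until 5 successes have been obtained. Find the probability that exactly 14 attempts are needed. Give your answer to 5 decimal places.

0.03071

Y = trial on which the fifth success occurs; negative binomial, r=5, p=0.20.
P(Y=14) = C(13,4) · p^5 · (1−p)^9
= 715 · 0.00032 · 0.13422 = 0.0307090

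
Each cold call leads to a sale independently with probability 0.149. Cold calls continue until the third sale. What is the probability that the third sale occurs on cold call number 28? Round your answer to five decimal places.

Y = trial on which the third success occurs; negative binomial, r=3, p=0.149.
P(Y=28) = C(27,2) · p^3 · (1−p)^25
= 351 · 0.0033079 · 0.017711 = 0.0205639

0.02056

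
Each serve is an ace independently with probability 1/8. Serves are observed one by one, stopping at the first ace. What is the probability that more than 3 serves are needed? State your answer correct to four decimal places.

Y = number of serves to the first success; geometric, p = 0.125.
P(Y > 3) = P(first 3 all fail) = (1−p)^3 = 0.669922

0.6699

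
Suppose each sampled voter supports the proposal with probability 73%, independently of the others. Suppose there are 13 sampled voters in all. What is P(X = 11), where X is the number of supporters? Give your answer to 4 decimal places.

0.1784

X ~ Binomial(n=13, p=0.73).
P(X=11) = C(13,11) · p^11 · (1−p)^2
= 78 · 0.031373 · 0.0729 = 0.178391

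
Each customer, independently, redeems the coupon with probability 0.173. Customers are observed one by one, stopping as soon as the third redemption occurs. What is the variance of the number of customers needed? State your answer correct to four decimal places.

82.8962

Y = total customers until the third success; negative binomial with r=3, p=0.173.
Var(Y) = r(1−p)/p² = 3·0.827 / 0.173² = 82.896188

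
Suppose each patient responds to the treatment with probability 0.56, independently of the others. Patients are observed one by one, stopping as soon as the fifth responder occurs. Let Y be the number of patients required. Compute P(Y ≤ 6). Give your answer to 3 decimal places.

Finishing within 6 patients ⇔ at least 5 successes in the first 6. With X ~ Binomial(6, 0.56), P(Y ≤ 6) = 1 − P(X ≤ 4).
  k=0: C(6,0)·0.56^0·0.44^6 = 0.00726
  k=1: C(6,1)·0.56^1·0.44^5 = 0.05541
  k=2: C(6,2)·0.56^2·0.44^4 = 0.17631
  k=3: C(6,3)·0.56^3·0.44^3 = 0.29919
  k=4: C(6,4)·0.56^4·0.44^2 = 0.28559
1 − 0.82377 = 0.17623

0.176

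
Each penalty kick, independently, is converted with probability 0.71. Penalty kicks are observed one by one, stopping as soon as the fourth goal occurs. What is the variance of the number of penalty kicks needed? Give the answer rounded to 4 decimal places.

Y = total penalty kicks until the fourth success; negative binomial with r=4, p=0.71.
Var(Y) = r(1−p)/p² = 4·0.29 / 0.71² = 2.301131

2.3011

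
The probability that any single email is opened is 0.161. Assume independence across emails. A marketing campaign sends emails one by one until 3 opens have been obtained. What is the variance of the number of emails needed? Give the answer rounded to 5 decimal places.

Y = total emails until the third success; negative binomial with r=3, p=0.161.
Var(Y) = r(1−p)/p² = 3·0.839 / 0.161² = 97.1027352

97.10274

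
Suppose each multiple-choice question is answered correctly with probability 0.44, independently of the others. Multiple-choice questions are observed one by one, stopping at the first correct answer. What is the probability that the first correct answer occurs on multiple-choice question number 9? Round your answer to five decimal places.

Geometric (trials to first success), p = 0.44.
P(Y = 9) = (1−p)^8 · p = 0.0096717 · 0.44 = 0.0042556

0.00426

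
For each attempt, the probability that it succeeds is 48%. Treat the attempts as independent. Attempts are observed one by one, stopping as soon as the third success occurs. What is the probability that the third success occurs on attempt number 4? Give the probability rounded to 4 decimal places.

Y = trial on which the third success occurs; negative binomial, r=3, p=0.48.
P(Y=4) = C(3,2) · p^3 · (1−p)^1
= 3 · 0.11059 · 0.52 = 0.172524

0.1725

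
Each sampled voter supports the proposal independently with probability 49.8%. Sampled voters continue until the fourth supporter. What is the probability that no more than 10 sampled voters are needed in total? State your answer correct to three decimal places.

Finishing within 10 sampled voters ⇔ at least 4 successes in the first 10. With X ~ Binomial(10, 0.498), P(Y ≤ 10) = 1 − P(X ≤ 3).
  k=0: C(10,0)·0.498^0·0.502^10 = 0.00102
  k=1: C(10,1)·0.498^1·0.502^9 = 0.01008
  k=2: C(10,2)·0.498^2·0.502^8 = 0.04501
  k=3: C(10,3)·0.498^3·0.502^7 = 0.11907
1 − 0.17518 = 0.82482

0.825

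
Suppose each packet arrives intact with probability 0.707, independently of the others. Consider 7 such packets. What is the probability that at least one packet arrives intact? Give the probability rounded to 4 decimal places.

0.9998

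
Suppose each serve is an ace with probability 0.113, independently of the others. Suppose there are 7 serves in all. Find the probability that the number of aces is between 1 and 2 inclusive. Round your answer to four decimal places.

X ~ Binomial(7, 0.113); P(1 ≤ X ≤ 2) = Σ C(7,k) p^k (1−p)^(7−k) over k:
  k=1: C(7,1)·0.113^1·0.887^6 = 0.385228
  k=2: C(7,2)·0.113^2·0.887^5 = 0.147229
Total = 0.532458

0.5325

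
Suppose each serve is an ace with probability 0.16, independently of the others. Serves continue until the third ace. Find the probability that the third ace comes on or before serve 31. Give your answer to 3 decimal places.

Finishing within 31 serves ⇔ at least 3 successes in the first 31. With X ~ Binomial(31, 0.16), P(Y ≤ 31) = 1 − P(X ≤ 2).
  k=0: C(31,0)·0.16^0·0.84^31 = 0.00449
  k=1: C(31,1)·0.16^1·0.84^30 = 0.02654
  k=2: C(31,2)·0.16^2·0.84^29 = 0.07582
1 − 0.10685 = 0.89315

0.893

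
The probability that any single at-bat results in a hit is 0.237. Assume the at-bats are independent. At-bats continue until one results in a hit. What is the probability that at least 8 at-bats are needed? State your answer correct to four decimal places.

0.1505

Y = number of at-bats to the first success; geometric, p = 0.237.
P(Y > 7) = P(first 7 all fail) = (1−p)^7 = 0.150547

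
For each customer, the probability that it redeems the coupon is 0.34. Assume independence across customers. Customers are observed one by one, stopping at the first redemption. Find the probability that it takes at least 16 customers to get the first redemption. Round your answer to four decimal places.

0.0020

Y = number of customers to the first success; geometric, p = 0.34.
P(Y > 15) = P(first 15 all fail) = (1−p)^15 = 0.001964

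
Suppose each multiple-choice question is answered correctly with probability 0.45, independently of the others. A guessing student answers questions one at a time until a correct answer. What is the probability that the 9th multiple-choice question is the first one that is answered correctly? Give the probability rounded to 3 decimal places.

Geometric (trials to first success), p = 0.45.
P(Y = 9) = (1−p)^8 · p = 0.0083734 · 0.45 = 0.00377

0.004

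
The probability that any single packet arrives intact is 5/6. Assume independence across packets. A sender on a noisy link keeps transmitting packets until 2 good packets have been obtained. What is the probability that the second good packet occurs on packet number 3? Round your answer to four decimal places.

0.2315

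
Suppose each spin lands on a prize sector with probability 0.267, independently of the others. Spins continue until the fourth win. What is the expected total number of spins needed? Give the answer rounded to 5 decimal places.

14.98127

Y = total spins until the fourth success; negative binomial with r=4, p=0.267.
E[Y] = r / p = 4 / 0.267 = 14.9812734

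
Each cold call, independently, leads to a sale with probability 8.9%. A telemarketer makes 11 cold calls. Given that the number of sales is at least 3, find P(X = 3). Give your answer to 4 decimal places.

0.8164

X ~ Binomial(11, 0.089). Want P(X=3 | X≥3) = P(X=3) / P(X≥3).
P(X=3) = C(11,3)·0.089^3·0.911^8 = 0.055182
P(X≥3) = 1 − 0.358676 − 0.385449 − 0.188282 = 0.067594
Ratio = 0.055182 / 0.067594 = 0.816383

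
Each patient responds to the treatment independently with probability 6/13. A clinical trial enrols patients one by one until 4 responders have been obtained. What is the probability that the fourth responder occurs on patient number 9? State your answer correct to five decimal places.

Y = trial on which the fourth success occurs; negative binomial, r=4, p=0.461538.
P(Y=9) = C(8,3) · p^4 · (1−p)^5
= 56 · 0.045377 · 0.045266 = 0.1150252

0.11503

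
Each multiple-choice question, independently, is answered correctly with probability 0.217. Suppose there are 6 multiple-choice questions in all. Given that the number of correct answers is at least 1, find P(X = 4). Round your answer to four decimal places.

0.0265

X ~ Binomial(6, 0.217). Want P(X=4 | X≥1) = P(X=4) / P(X≥1).
P(X=4) = C(6,4)·0.217^4·0.783^2 = 0.020392
P(X≥1) = 1 − 0.230447 = 0.769553
Ratio = 0.020392 / 0.769553 = 0.026498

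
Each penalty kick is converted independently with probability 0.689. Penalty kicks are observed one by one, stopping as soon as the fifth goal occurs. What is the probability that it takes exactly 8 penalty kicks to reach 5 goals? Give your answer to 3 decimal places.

0.163

Y = trial on which the fifth success occurs; negative binomial, r=5, p=0.689.
P(Y=8) = C(7,4) · p^5 · (1−p)^3
= 35 · 0.15527 · 0.03008 = 0.16347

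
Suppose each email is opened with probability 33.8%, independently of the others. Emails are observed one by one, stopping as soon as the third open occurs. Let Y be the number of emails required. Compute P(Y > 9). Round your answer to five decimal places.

0.36579

Needing more than 9 emails ⇔ fewer than 3 successes in the first 9. With X ~ Binomial(9, 0.338), P(Y > 9) = P(X ≤ 2).
  k=0: C(9,0)·0.338^0·0.662^9 = 0.0244187
  k=1: C(9,1)·0.338^1·0.662^8 = 0.1122078
  k=2: C(9,2)·0.338^2·0.662^7 = 0.2291616
P(X ≤ 2) = 0.3657881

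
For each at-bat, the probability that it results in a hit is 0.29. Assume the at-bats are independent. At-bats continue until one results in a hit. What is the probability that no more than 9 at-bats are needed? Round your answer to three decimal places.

Y = number of at-bats to the first success; geometric, p = 0.29.
P(Y ≤ 9) = 1 − (1−p)^9 = 1 − 0.04585 = 0.95415

0.954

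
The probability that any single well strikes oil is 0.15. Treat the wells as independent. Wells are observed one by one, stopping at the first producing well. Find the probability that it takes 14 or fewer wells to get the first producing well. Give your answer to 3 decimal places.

Y = number of wells to the first success; geometric, p = 0.15.
P(Y ≤ 14) = 1 − (1−p)^14 = 1 − 0.10277 = 0.89723

0.897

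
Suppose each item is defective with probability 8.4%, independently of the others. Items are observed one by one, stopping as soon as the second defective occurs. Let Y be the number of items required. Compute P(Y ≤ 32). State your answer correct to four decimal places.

0.7626

Finishing within 32 items ⇔ at least 2 successes in the first 32. With X ~ Binomial(32, 0.084), P(Y ≤ 32) = 1 − P(X ≤ 1).
  k=0: C(32,0)·0.084^0·0.916^32 = 0.060347
  k=1: C(32,1)·0.084^1·0.916^31 = 0.177088
1 − 0.237435 = 0.762565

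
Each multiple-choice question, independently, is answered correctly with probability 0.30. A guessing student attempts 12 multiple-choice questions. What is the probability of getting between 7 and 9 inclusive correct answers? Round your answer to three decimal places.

X ~ Binomial(12, 0.30); P(7 ≤ X ≤ 9) = Σ C(12,k) p^k (1−p)^(12−k) over k:
  k=7: C(12,7)·0.30^7·0.70^5 = 0.02911
  k=8: C(12,8)·0.30^8·0.70^4 = 0.00780
  k=9: C(12,9)·0.30^9·0.70^3 = 0.00149
Total = 0.03839

0.038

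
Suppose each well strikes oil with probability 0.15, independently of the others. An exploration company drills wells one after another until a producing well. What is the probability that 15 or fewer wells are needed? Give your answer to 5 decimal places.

0.91265

Y = number of wells to the first success; geometric, p = 0.15.
P(Y ≤ 15) = 1 − (1−p)^15 = 1 − 0.0873542 = 0.9126458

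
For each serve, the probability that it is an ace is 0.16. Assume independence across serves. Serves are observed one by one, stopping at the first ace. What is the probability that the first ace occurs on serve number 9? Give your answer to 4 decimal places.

0.0397

Geometric (trials to first success), p = 0.16.
P(Y = 9) = (1−p)^8 · p = 0.24788 · 0.16 = 0.039660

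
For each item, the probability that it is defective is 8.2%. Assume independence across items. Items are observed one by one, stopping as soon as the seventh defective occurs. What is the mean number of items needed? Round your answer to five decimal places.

85.36585

Y = total items until the seventh success; negative binomial with r=7, p=0.082.
E[Y] = r / p = 7 / 0.082 = 85.3658537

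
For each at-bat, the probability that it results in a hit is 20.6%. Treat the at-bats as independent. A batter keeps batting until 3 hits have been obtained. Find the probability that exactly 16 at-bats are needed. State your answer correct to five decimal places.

Y = trial on which the third success occurs; negative binomial, r=3, p=0.206.
P(Y=16) = C(15,2) · p^3 · (1−p)^13
= 105 · 0.0087418 · 0.04985 = 0.0457570

0.04576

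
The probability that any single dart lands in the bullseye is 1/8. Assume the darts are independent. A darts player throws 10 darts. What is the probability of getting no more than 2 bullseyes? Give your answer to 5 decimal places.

X ~ Binomial(10, 0.125); P(X ≤ 2) = Σ C(10,k) p^k (1−p)^(10−k) over k:
  k=0: C(10,0)·0.125^0·0.875^10 = 0.2630756
  k=1: C(10,1)·0.125^1·0.875^9 = 0.3758223
  k=2: C(10,2)·0.125^2·0.875^8 = 0.2416000
Total = 0.8804978

0.88050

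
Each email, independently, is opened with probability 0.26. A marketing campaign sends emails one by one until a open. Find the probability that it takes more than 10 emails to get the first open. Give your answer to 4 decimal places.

0.0492

Y = number of emails to the first success; geometric, p = 0.26.
P(Y > 10) = P(first 10 all fail) = (1−p)^10 = 0.049240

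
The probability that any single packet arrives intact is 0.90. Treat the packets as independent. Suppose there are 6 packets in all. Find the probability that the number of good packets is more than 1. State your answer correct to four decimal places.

0.9999

X ~ Binomial(6, 0.90); P(X ≥ 2) = Σ C(6,k) p^k (1−p)^(6−k) over k:
  k=2: C(6,2)·0.90^2·0.10^4 = 0.001215
  k=3: C(6,3)·0.90^3·0.10^3 = 0.014580
  k=4: C(6,4)·0.90^4·0.10^2 = 0.098415
  k=5: C(6,5)·0.90^5·0.10^1 = 0.354294
  k=6: C(6,6)·0.90^6·0.10^0 = 0.531441
Total = 0.999945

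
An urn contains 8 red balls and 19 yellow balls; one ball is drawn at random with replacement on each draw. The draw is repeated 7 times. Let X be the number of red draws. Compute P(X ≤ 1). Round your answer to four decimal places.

X ~ Binomial(7, 0.296296); P(X ≤ 1) = Σ C(7,k) p^k (1−p)^(7−k) over k:
  k=0: C(7,0)·0.296296^0·0.703704^7 = 0.085453
  k=1: C(7,1)·0.296296^1·0.703704^6 = 0.251862
Total = 0.337316

0.3373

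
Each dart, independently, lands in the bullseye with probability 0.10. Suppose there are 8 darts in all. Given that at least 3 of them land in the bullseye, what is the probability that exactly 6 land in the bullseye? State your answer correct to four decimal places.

0.0006

X ~ Binomial(8, 0.10). Want P(X=6 | X≥3) = P(X=6) / P(X≥3).
P(X=6) = C(8,6)·0.10^6·0.90^2 = 0.000023
P(X≥3) = 1 − 0.430467 − 0.382638 − 0.148803 = 0.038092
Ratio = 0.000023 / 0.038092 = 0.000595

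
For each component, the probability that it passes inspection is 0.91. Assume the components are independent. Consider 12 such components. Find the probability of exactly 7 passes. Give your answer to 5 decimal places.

X ~ Binomial(n=12, p=0.91).
P(X=7) = C(12,7) · p^7 · (1−p)^5
= 792 · 0.51676 · 5.9049e-06 = 0.0024167

0.00242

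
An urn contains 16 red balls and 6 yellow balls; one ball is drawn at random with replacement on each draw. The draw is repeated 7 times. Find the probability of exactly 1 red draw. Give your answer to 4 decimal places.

X ~ Binomial(n=7, p=0.727273).
P(X=1) = C(7,1) · p^1 · (1−p)^6
= 7 · 0.72727 · 0.0004115 = 0.002095

0.0021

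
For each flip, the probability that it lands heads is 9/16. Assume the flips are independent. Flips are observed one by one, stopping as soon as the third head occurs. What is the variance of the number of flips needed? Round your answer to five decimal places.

4.14815

Y = total flips until the third success; negative binomial with r=3, p=0.5625.
Var(Y) = r(1−p)/p² = 3·0.4375 / 0.5625² = 4.1481481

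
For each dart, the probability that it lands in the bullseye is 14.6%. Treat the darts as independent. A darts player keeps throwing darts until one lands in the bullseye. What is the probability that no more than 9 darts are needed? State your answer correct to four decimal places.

Y = number of darts to the first success; geometric, p = 0.146.
P(Y ≤ 9) = 1 − (1−p)^9 = 1 − 0.241613 = 0.758387

0.7584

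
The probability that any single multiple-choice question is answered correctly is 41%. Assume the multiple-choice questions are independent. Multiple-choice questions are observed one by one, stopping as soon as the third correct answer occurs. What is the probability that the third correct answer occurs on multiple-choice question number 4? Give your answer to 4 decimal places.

0.1220

Y = trial on which the third success occurs; negative binomial, r=3, p=0.41.
P(Y=4) = C(3,2) · p^3 · (1−p)^1
= 3 · 0.068921 · 0.59 = 0.121990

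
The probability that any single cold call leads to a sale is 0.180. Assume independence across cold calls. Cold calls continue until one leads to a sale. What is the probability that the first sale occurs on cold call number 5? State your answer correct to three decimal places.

0.081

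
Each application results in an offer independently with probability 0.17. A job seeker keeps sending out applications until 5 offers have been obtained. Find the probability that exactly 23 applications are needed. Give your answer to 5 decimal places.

0.03630

Y = trial on which the fifth success occurs; negative binomial, r=5, p=0.17.
P(Y=23) = C(22,4) · p^5 · (1−p)^18
= 7315 · 0.00014199 · 0.034947 = 0.0362965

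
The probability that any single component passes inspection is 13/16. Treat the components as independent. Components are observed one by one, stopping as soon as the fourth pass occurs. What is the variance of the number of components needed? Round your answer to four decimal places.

Y = total components until the fourth success; negative binomial with r=4, p=0.8125.
Var(Y) = r(1−p)/p² = 4·0.1875 / 0.8125² = 1.136095

1.1361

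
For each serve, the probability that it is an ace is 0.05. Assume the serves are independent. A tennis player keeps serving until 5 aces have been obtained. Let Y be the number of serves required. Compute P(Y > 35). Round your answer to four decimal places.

Needing more than 35 serves ⇔ fewer than 5 successes in the first 35. With X ~ Binomial(35, 0.05), P(Y > 35) = P(X ≤ 4).
  k=0: C(35,0)·0.05^0·0.95^35 = 0.166083
  k=1: C(35,1)·0.05^1·0.95^34 = 0.305943
  k=2: C(35,2)·0.05^2·0.95^33 = 0.273739
  k=3: C(35,3)·0.05^3·0.95^32 = 0.158480
  k=4: C(35,4)·0.05^4·0.95^31 = 0.066729
P(X ≤ 4) = 0.970974

0.9710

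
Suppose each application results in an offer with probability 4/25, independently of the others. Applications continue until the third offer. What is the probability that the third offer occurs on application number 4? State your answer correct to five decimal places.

0.01032

Y = trial on which the third success occurs; negative binomial, r=3, p=0.16.
P(Y=4) = C(3,2) · p^3 · (1−p)^1
= 3 · 0.004096 · 0.84 = 0.0103219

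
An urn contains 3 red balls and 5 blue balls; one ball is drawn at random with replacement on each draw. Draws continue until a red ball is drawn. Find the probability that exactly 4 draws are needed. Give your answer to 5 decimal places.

Geometric (trials to first success), p = 0.375.
P(Y = 4) = (1−p)^3 · p = 0.24414 · 0.375 = 0.0915527

0.09155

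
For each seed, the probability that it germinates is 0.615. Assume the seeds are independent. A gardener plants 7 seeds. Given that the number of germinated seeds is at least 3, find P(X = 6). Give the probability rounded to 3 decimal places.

X ~ Binomial(7, 0.615). Want P(X=6 | X≥3) = P(X=6) / P(X≥3).
P(X=6) = C(7,6)·0.615^6·0.385^1 = 0.14582
P(X≥3) = 1 − 0.00125 − 0.01402 − 0.06719 = 0.91754
Ratio = 0.14582 / 0.91754 = 0.15892

0.159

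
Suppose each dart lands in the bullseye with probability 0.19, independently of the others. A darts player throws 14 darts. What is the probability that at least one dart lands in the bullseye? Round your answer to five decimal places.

P(at least one) = 1 − P(none) = 1 − (1 − 0.19)^14
= 1 − 0.0523348 = 0.9476652

0.94767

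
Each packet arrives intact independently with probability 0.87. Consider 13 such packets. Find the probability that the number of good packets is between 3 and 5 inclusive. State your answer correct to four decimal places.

0.0001

X ~ Binomial(13, 0.87); P(3 ≤ X ≤ 5) = Σ C(13,k) p^k (1−p)^(13−k) over k:
  k=3: C(13,3)·0.87^3·0.13^10 = 0.000000
  k=4: C(13,4)·0.87^4·0.13^9 = 0.000004
  k=5: C(13,5)·0.87^5·0.13^8 = 0.000052
Total = 0.000057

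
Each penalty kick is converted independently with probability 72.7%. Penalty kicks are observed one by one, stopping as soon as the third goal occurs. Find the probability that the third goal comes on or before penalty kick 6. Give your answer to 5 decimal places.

Finishing within 6 penalty kicks ⇔ at least 3 successes in the first 6. With X ~ Binomial(6, 0.727), P(Y ≤ 6) = 1 − P(X ≤ 2).
  k=0: C(6,0)·0.727^0·0.273^6 = 0.0004140
  k=1: C(6,1)·0.727^1·0.273^5 = 0.0066145
  k=2: C(6,2)·0.727^2·0.273^4 = 0.0440363
1 − 0.0510648 = 0.9489352

0.94894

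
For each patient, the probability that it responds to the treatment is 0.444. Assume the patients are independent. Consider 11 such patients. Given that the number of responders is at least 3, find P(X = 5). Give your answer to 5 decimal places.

X ~ Binomial(11, 0.444). Want P(X=5 | X≥3) = P(X=5) / P(X≥3).
P(X=5) = C(11,5)·0.444^5·0.556^6 = 0.2355080
P(X≥3) = 1 − 0.0015697 − 0.0137887 − 0.0550556 = 0.9295859
Ratio = 0.2355080 / 0.9295859 = 0.2533472

0.25335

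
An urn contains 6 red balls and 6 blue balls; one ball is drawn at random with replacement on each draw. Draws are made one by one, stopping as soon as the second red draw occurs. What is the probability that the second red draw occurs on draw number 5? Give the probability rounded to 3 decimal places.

Y = trial on which the second success occurs; negative binomial, r=2, p=0.50.
P(Y=5) = C(4,1) · p^2 · (1−p)^3
= 4 · 0.25 · 0.125 = 0.12500

0.125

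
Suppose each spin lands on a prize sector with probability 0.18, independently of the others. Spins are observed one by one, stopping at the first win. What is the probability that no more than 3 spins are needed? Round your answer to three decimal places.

Y = number of spins to the first success; geometric, p = 0.18.
P(Y ≤ 3) = 1 − (1−p)^3 = 1 − 0.55137 = 0.44863

0.449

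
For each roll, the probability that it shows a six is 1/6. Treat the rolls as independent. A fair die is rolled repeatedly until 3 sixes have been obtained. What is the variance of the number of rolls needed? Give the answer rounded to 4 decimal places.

90.0000

Y = total rolls until the third success; negative binomial with r=3, p=0.166667.
Var(Y) = r(1−p)/p² = 3·0.833333 / 0.166667² = 90.000000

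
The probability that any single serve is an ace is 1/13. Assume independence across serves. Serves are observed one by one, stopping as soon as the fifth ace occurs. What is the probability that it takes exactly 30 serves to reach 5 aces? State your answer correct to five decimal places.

0.00865

Y = trial on which the fifth success occurs; negative binomial, r=5, p=0.076923.
P(Y=30) = C(29,4) · p^5 · (1−p)^25
= 23751 · 2.6933e-06 · 0.13519 = 0.0086479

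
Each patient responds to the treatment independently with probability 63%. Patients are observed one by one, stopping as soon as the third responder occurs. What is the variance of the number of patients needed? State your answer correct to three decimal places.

Y = total patients until the third success; negative binomial with r=3, p=0.63.
Var(Y) = r(1−p)/p² = 3·0.37 / 0.63² = 2.79667

2.797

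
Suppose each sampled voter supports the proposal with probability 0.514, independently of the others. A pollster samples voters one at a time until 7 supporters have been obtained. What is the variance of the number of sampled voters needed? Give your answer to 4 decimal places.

12.8768

Y = total sampled voters until the seventh success; negative binomial with r=7, p=0.514.
Var(Y) = r(1−p)/p² = 7·0.486 / 0.514² = 12.876804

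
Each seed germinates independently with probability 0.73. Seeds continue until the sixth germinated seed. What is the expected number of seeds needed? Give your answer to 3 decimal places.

Y = total seeds until the sixth success; negative binomial with r=6, p=0.73.
E[Y] = r / p = 6 / 0.73 = 8.21918

8.219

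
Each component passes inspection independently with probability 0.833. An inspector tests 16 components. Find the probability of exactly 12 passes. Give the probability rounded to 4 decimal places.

X ~ Binomial(n=16, p=0.833).
P(X=12) = C(16,12) · p^12 · (1−p)^4
= 1820 · 0.11162 · 0.0007778 = 0.158007

0.1580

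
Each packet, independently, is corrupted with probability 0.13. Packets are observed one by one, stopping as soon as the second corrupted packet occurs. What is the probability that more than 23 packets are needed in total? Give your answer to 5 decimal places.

0.18031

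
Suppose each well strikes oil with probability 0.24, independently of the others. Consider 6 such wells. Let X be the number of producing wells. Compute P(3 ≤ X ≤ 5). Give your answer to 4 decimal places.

X ~ Binomial(6, 0.24); P(3 ≤ X ≤ 5) = Σ C(6,k) p^k (1−p)^(6−k) over k:
  k=3: C(6,3)·0.24^3·0.76^3 = 0.121368
  k=4: C(6,4)·0.24^4·0.76^2 = 0.028745
  k=5: C(6,5)·0.24^5·0.76^1 = 0.003631
Total = 0.153744

0.1537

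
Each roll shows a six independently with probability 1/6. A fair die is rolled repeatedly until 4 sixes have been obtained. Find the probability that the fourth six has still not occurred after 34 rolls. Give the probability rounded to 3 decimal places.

Needing more than 34 rolls ⇔ fewer than 4 successes in the first 34. With X ~ Binomial(34, 0.166667), P(Y > 34) = P(X ≤ 3).
  k=0: C(34,0)·0.166667^0·0.833333^34 = 0.00203
  k=1: C(34,1)·0.166667^1·0.833333^33 = 0.01381
  k=2: C(34,2)·0.166667^2·0.833333^32 = 0.04559
  k=3: C(34,3)·0.166667^3·0.833333^31 = 0.09726
P(X ≤ 3) = 0.15869

0.159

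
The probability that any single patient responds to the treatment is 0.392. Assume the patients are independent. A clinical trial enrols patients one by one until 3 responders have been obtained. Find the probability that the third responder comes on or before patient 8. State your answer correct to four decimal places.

Finishing within 8 patients ⇔ at least 3 successes in the first 8. With X ~ Binomial(8, 0.392), P(Y ≤ 8) = 1 − P(X ≤ 2).
  k=0: C(8,0)·0.392^0·0.608^8 = 0.018674
  k=1: C(8,1)·0.392^1·0.608^7 = 0.096317
  k=2: C(8,2)·0.392^2·0.608^6 = 0.217346
1 − 0.332336 = 0.667664

0.6677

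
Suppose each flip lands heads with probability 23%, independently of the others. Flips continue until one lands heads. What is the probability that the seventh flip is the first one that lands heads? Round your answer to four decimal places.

0.0479

Geometric (trials to first success), p = 0.23.
P(Y = 7) = (1−p)^6 · p = 0.20842 · 0.23 = 0.047937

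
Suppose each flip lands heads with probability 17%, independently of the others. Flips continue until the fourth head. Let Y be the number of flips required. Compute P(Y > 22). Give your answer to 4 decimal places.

Needing more than 22 flips ⇔ fewer than 4 successes in the first 22. With X ~ Binomial(22, 0.17), P(Y > 22) = P(X ≤ 3).
  k=0: C(22,0)·0.17^0·0.83^22 = 0.016585
  k=1: C(22,1)·0.17^1·0.83^21 = 0.074733
  k=2: C(22,2)·0.17^2·0.83^20 = 0.160721
  k=3: C(22,3)·0.17^3·0.83^19 = 0.219458
P(X ≤ 3) = 0.471497

0.4715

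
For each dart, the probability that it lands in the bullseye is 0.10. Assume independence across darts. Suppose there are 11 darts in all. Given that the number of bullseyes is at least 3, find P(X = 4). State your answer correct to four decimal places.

0.1762

X ~ Binomial(11, 0.10). Want P(X=4 | X≥3) = P(X=4) / P(X≥3).
P(X=4) = C(11,4)·0.10^4·0.90^7 = 0.015784
P(X≥3) = 1 − 0.313811 − 0.383546 − 0.213081 = 0.089562
Ratio = 0.015784 / 0.089562 = 0.176233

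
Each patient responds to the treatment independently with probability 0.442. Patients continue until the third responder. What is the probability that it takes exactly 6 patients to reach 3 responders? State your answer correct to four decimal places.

Y = trial on which the third success occurs; negative binomial, r=3, p=0.442.
P(Y=6) = C(5,2) · p^3 · (1−p)^3
= 10 · 0.086351 · 0.17374 = 0.150027

0.1500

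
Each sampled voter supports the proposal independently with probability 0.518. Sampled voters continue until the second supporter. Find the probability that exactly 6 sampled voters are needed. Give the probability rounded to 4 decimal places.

0.0724

Y = trial on which the second success occurs; negative binomial, r=2, p=0.518.
P(Y=6) = C(5,1) · p^2 · (1−p)^4
= 5 · 0.26832 · 0.053974 = 0.072413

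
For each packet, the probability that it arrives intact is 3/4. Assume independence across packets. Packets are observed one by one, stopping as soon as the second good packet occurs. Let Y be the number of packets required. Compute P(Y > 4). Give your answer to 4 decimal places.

Needing more than 4 packets ⇔ fewer than 2 successes in the first 4. With X ~ Binomial(4, 0.75), P(Y > 4) = P(X ≤ 1).
  k=0: C(4,0)·0.75^0·0.25^4 = 0.003906
  k=1: C(4,1)·0.75^1·0.25^3 = 0.046875
P(X ≤ 1) = 0.050781

0.0508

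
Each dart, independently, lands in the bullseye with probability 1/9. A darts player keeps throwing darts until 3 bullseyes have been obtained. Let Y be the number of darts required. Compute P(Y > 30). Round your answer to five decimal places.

0.33720

Needing more than 30 darts ⇔ fewer than 3 successes in the first 30. With X ~ Binomial(30, 0.111111), P(Y > 30) = P(X ≤ 2).
  k=0: C(30,0)·0.111111^0·0.888889^30 = 0.0292028
  k=1: C(30,1)·0.111111^1·0.888889^29 = 0.1095105
  k=2: C(30,2)·0.111111^2·0.888889^28 = 0.1984877
P(X ≤ 2) = 0.3372010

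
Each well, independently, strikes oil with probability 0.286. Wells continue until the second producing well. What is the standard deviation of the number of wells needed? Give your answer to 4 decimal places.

4.1783

Y = total wells until the second success; negative binomial with r=2, p=0.286.
SD(Y) = √[r(1−p)/p²] = √(17.458066) = 4.178285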